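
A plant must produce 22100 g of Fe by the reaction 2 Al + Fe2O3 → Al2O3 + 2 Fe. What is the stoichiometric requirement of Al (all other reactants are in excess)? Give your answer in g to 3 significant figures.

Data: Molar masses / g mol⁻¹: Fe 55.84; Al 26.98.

10700 g

n(Fe) = 22100 / 55.84 = 395.8 mol
n(Al) = (2/2) × 395.8 = 395.8 mol
mass = 395.8 × 26.98 = 10680 g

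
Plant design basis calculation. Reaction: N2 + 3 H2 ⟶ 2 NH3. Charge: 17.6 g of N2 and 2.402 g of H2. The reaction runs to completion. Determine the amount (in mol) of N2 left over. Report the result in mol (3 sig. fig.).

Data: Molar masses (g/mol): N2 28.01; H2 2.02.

0.232 mol

n(N2) = 17.60 / 28.01 = 0.6283 mol
n(H2) = 2.402 / 2.02 = 1.189 mol
n/ν for N2 = 0.6283/1 = 0.6283
n/ν for H2 = 1.189/3 = 0.3963
Smallest n/ν is H2 → limiting reagent.
N2 consumed = (1/3) × 1.189 = 0.3963 mol
N2 remaining = 0.6283 − 0.3963 = 0.2320 mol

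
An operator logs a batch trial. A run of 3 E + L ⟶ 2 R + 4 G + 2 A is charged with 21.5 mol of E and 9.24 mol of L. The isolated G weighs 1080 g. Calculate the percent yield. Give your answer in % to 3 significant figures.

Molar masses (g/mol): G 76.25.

n(E) = 21.50 mol
n(L) = 9.240 mol
n/ν for E = 21.50/3 = 7.167
n/ν for L = 9.240/1 = 9.240
Smallest n/ν is E → limiting reagent.
theoretical n(G) = (4/3) × 21.50 = 28.67 mol → 2186 g
% yield = 1080 / 2186 × 100 = 49.41 %

49.4 %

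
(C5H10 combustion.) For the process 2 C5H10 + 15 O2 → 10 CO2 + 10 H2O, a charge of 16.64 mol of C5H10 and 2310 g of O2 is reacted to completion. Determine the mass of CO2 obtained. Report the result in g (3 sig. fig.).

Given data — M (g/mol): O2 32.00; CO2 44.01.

2120 g

n(C5H10) = 16.64 mol
n(O2) = 2310 / 32.00 = 72.19 mol
n/ν for C5H10 = 16.64/2 = 8.320
n/ν for O2 = 72.19/15 = 4.813
Smallest n/ν is O2 → limiting reagent.
n(CO2) = (10/15) × 72.19 = 48.13 mol
mass = 48.13 × 44.01 = 2118 g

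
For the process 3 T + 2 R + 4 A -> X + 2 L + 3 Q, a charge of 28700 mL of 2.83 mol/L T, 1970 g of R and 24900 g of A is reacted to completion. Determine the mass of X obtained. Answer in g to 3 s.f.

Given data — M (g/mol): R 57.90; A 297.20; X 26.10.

n(T) = 2.83 × 28700/1000 = 81.22 mol
n(R) = 1970 / 57.90 = 34.02 mol
n(A) = 24900 / 297.20 = 83.78 mol
n/ν for T = 81.22/3 = 27.07
n/ν for R = 34.02/2 = 17.01
n/ν for A = 83.78/4 = 20.95
Smallest n/ν is R → limiting reagent.
n(X) = (1/2) × 34.02 = 17.01 mol
mass = 17.01 × 26.10 = 444.0 g

444 g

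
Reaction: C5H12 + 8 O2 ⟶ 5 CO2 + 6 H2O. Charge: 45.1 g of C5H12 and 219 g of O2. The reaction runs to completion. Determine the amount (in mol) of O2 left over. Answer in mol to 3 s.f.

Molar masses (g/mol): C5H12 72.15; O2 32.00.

n(C5H12) = 45.10 / 72.15 = 0.6251 mol
n(O2) = 219.0 / 32.00 = 6.844 mol
n/ν → C5H12: 0.6251, O2: 0.8555; C5H12 is limiting.
O2 consumed = (8/1) × 0.6251 = 5.001 mol
O2 remaining = 6.844 − 5.001 = 1.843 mol

1.84 mol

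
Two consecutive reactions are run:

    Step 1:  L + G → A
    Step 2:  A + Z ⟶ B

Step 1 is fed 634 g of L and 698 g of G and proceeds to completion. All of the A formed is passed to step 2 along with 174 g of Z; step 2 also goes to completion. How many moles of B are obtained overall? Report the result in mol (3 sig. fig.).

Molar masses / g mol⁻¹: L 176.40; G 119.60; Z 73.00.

Step 1:
n(L) = 634.0 / 176.40 = 3.594 mol
n(G) = 698.0 / 119.60 = 5.836 mol
n/ν → L: 3.594, G: 5.836; L is limiting.
n(A) produced = (1/1) × 3.594 = 3.594 mol
Step 2:
n(A) available = 3.594 mol
n(Z) = 174.0 / 73.00 = 2.384 mol
n/ν → A: 3.594, Z: 2.384; Z is limiting.
n(B) = (1/1) × 2.384 = 2.384 mol

2.38 mol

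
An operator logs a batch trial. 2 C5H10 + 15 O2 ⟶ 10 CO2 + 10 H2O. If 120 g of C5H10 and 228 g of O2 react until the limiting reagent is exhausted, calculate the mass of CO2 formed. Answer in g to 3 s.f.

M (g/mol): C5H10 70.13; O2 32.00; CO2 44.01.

n(C5H10) = 120.0 / 70.13 = 1.711 mol
n(O2) = 228.0 / 32.00 = 7.125 mol
n/ν for C5H10 = 1.711/2 = 0.8555
n/ν for O2 = 7.125/15 = 0.4750
Smallest n/ν is O2 → limiting reagent.
n(CO2) = (10/15) × 7.125 = 4.750 mol
mass = 4.750 × 44.01 = 209.0 g

209 g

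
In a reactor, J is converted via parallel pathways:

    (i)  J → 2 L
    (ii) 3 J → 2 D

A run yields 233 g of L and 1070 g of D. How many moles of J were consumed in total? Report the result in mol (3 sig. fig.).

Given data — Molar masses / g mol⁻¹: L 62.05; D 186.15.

10.5 mol

n(L) = 233 / 62.05 = 3.755 mol
n(D) = 1070 / 186.15 = 5.748 mol
n(J) via (i) = (1/2)×3.755 = 1.878 mol
n(J) via (ii) = (3/2)×5.748 = 8.622 mol
total n(J) = 1.878 + 8.622 = 10.50 mol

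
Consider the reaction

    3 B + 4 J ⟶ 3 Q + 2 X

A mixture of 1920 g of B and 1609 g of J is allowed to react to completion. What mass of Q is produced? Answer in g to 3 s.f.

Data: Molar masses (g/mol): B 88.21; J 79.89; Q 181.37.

2740 g

n(B) = 1920 / 88.21 = 21.77 mol
n(J) = 1609 / 79.89 = 20.14 mol
n/ν → B: 7.257, J: 5.035; J is limiting.
n(Q) = (3/4) × 20.14 = 15.11 mol
mass = 15.11 × 181.37 = 2741 g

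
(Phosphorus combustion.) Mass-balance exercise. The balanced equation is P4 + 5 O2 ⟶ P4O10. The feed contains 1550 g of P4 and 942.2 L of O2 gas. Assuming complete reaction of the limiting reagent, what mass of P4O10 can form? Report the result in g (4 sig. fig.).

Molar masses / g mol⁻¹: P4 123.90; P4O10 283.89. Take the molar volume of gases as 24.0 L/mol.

n(P4) = 1550 / 123.90 = 12.51 mol
n(O2) = 942.2 / 24.0 = 39.26 mol
n/ν for P4 = 12.51/1 = 12.51
n/ν for O2 = 39.26/5 = 7.852
Smallest n/ν is O2 → limiting reagent.
n(P4O10) = (1/5) × 39.26 = 7.852 mol
mass = 7.852 × 283.89 = 2229 g

2229 g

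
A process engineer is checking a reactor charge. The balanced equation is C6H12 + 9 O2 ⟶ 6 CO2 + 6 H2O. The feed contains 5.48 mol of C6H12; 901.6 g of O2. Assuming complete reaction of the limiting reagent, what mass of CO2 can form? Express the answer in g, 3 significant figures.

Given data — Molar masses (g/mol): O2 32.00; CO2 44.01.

n(C6H12) = 5.480 mol
n(O2) = 901.6 / 32.00 = 28.18 mol
n/ν for C6H12 = 5.480/1 = 5.480
n/ν for O2 = 28.18/9 = 3.131
Smallest n/ν is O2 → limiting reagent.
n(CO2) = (6/9) × 28.18 = 18.79 mol
mass = 18.79 × 44.01 = 826.9 g

827 g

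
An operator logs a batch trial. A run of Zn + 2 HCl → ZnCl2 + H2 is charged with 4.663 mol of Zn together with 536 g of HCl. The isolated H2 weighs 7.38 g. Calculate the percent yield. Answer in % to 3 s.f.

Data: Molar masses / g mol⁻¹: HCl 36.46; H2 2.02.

n(Zn) = 4.663 mol
n(HCl) = 536.0 / 36.46 = 14.70 mol
n/ν for Zn = 4.663/1 = 4.663
n/ν for HCl = 14.70/2 = 7.350
Smallest n/ν is Zn → limiting reagent.
theoretical n(H2) = (1/1) × 4.663 = 4.663 mol → 9.419 g
% yield = 7.38 / 9.419 × 100 = 78.35 %

78.4 %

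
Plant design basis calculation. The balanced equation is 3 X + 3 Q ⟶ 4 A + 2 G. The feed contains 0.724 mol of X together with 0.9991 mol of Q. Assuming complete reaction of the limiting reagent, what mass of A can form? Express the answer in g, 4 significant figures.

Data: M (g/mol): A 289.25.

279.2 g

n(X) = 0.7240 mol
n(Q) = 0.9991 mol
n/ν for X = 0.7240/3 = 0.2413
n/ν for Q = 0.9991/3 = 0.3330
Smallest n/ν is X → limiting reagent.
n(A) = (4/3) × 0.7240 = 0.9653 mol
mass = 0.9653 × 289.25 = 279.2 g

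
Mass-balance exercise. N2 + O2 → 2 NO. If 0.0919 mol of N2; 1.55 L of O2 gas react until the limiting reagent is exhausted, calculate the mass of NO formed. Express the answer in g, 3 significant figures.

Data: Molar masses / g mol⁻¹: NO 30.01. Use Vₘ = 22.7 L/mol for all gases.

4.10 g

n(N2) = 0.09190 mol
n(O2) = 1.550 / 22.7 = 0.06828 mol
n/ν for N2 = 0.09190/1 = 0.09190
n/ν for O2 = 0.06828/1 = 0.06828
Smallest n/ν is O2 → limiting reagent.
n(NO) = (2/1) × 0.06828 = 0.1366 mol
mass = 0.1366 × 30.01 = 4.099 g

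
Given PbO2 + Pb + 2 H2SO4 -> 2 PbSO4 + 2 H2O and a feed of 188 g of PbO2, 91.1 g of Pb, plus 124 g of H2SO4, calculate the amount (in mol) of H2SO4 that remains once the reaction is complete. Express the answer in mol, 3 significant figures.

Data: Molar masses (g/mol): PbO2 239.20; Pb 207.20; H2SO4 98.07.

n(PbO2) = 188.0 / 239.20 = 0.7860 mol
n(Pb) = 91.10 / 207.20 = 0.4397 mol
n(H2SO4) = 124.0 / 98.07 = 1.264 mol
n/ν → PbO2: 0.7860, Pb: 0.4397, H2SO4: 0.6320; Pb is limiting.
H2SO4 consumed = (2/1) × 0.4397 = 0.8794 mol
H2SO4 remaining = 1.264 − 0.8794 = 0.3846 mol

0.385 mol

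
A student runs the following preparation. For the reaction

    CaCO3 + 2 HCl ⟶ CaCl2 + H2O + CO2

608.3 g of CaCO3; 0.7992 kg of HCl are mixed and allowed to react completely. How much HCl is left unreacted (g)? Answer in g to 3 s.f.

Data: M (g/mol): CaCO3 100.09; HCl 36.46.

356 g

n(CaCO3) = 608.3 / 100.09 = 6.078 mol
n(HCl) = 0.7992×1000 / 36.46 = 21.92 mol
n/ν for CaCO3 = 6.078/1 = 6.078
n/ν for HCl = 21.92/2 = 10.96
Smallest n/ν is CaCO3 → limiting reagent.
HCl consumed = (2/1) × 6.078 = 12.16 mol
HCl remaining = 21.92 − 12.16 = 9.760 mol
mass = 9.760 × 36.46 = 355.8 g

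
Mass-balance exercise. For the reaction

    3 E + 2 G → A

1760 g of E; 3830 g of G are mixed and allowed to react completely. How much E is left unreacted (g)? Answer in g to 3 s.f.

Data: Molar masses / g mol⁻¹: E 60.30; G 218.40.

n(E) = 1760 / 60.30 = 29.19 mol
n(G) = 3830 / 218.40 = 17.54 mol
n/ν for E = 29.19/3 = 9.730
n/ν for G = 17.54/2 = 8.770
Smallest n/ν is G → limiting reagent.
E consumed = (3/2) × 17.54 = 26.31 mol
E remaining = 29.19 − 26.31 = 2.880 mol
mass = 2.880 × 60.30 = 173.7 g

174 g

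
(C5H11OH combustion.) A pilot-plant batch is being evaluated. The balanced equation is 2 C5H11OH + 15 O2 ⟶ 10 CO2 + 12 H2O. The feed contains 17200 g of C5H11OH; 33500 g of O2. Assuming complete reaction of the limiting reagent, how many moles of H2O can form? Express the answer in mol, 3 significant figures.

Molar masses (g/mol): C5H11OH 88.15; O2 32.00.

n(C5H11OH) = 17200 / 88.15 = 195.1 mol
n(O2) = 33500 / 32.00 = 1047 mol
n/ν for C5H11OH = 195.1/2 = 97.55
n/ν for O2 = 1047/15 = 69.80
Smallest n/ν is O2 → limiting reagent.
n(H2O) = (12/15) × 1047 = 837.6 mol

838 mol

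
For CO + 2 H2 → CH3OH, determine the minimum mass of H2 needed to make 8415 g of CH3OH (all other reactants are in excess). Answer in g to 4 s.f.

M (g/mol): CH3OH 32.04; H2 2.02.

1061 g

n(CH3OH) = 8415 / 32.04 = 262.6 mol
n(H2) = (2/1) × 262.6 = 525.2 mol
mass = 525.2 × 2.02 = 1061 g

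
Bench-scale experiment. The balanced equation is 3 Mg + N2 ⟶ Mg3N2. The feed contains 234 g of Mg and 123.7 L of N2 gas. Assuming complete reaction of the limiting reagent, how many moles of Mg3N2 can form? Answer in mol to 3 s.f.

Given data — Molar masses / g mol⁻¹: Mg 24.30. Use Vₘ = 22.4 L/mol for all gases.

n(Mg) = 234.0 / 24.30 = 9.630 mol
n(N2) = 123.7 / 22.4 = 5.522 mol
n/ν for Mg = 9.630/3 = 3.210
n/ν for N2 = 5.522/1 = 5.522
Smallest n/ν is Mg → limiting reagent.
n(Mg3N2) = (1/3) × 9.630 = 3.210 mol

3.21 mol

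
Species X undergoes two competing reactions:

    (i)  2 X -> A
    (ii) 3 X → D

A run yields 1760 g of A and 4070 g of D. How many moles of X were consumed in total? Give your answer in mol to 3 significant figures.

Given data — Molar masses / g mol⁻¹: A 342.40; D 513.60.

n(A) = 1760 / 342.40 = 5.140 mol
n(D) = 4070 / 513.60 = 7.924 mol
n(X) via (i) = (2/1)×5.140 = 10.28 mol
n(X) via (ii) = (3/1)×7.924 = 23.77 mol
total n(X) = 10.28 + 23.77 = 34.05 mol

34.1 mol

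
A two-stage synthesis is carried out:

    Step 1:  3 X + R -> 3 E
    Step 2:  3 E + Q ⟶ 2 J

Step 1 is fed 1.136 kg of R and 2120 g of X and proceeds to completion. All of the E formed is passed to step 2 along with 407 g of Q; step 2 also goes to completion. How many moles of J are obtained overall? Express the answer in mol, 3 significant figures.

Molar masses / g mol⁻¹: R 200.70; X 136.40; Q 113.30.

Step 1:
n(R) = 1.136×1000 / 200.70 = 5.660 mol
n(X) = 2120 / 136.40 = 15.54 mol
n/ν → R: 5.660, X: 5.180; X is limiting.
n(E) produced = (3/3) × 15.54 = 15.54 mol
Step 2:
n(E) available = 15.54 mol
n(Q) = 407.0 / 113.30 = 3.592 mol
n/ν → E: 5.180, Q: 3.592; Q is limiting.
n(J) = (2/1) × 3.592 = 7.184 mol

7.18 mol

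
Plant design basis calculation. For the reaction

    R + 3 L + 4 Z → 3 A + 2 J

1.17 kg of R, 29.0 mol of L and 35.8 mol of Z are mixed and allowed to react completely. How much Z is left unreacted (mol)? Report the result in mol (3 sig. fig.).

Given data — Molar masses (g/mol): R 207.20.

n(R) = 1.170×1000 / 207.20 = 5.647 mol
n(L) = 29.00 mol
n(Z) = 35.80 mol
n/ν → R: 5.647, L: 9.667, Z: 8.950; R is limiting.
Z consumed = (4/1) × 5.647 = 22.59 mol
Z remaining = 35.80 − 22.59 = 13.21 mol

13.2 mol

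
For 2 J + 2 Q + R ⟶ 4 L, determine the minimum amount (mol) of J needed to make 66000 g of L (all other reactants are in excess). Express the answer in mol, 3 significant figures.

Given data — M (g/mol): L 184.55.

n(L) = 66000 / 184.55 = 357.6 mol
n(J) = (2/4) × 357.6 = 178.8 mol

179 mol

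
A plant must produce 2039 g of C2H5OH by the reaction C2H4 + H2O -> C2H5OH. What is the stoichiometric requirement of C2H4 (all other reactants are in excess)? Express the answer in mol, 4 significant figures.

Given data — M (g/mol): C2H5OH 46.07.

n(C2H5OH) = 2039 / 46.07 = 44.26 mol
n(C2H4) = (1/1) × 44.26 = 44.26 mol

44.26 mol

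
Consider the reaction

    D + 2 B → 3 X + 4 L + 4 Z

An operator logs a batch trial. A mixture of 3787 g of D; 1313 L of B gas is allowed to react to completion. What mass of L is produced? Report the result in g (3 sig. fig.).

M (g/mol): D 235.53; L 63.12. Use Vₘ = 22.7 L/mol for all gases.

n(D) = 3787 / 235.53 = 16.08 mol
n(B) = 1313 / 22.7 = 57.84 mol
n/ν for D = 16.08/1 = 16.08
n/ν for B = 57.84/2 = 28.92
Smallest n/ν is D → limiting reagent.
n(L) = (4/1) × 16.08 = 64.32 mol
mass = 64.32 × 63.12 = 4060 g

4060 g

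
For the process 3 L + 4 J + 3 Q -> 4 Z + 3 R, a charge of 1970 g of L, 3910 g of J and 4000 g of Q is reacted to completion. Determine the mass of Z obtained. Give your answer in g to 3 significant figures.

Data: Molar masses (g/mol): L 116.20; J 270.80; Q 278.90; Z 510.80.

n(L) = 1970 / 116.20 = 16.95 mol
n(J) = 3910 / 270.80 = 14.44 mol
n(Q) = 4000 / 278.90 = 14.34 mol
n/ν for L = 16.95/3 = 5.650
n/ν for J = 14.44/4 = 3.610
n/ν for Q = 14.34/3 = 4.780
Smallest n/ν is J → limiting reagent.
n(Z) = (4/4) × 14.44 = 14.44 mol
mass = 14.44 × 510.80 = 7376 g

7380 g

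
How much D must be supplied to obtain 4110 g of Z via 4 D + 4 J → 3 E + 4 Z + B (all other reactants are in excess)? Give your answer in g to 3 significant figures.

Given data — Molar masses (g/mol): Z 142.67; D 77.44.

2230 g

n(Z) = 4110 / 142.67 = 28.81 mol
n(D) = (4/4) × 28.81 = 28.81 mol
mass = 28.81 × 77.44 = 2231 g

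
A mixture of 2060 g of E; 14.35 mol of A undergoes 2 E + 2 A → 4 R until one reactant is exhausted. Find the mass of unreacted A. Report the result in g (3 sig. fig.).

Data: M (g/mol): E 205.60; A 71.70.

311 g

n(E) = 2060 / 205.60 = 10.02 mol
n(A) = 14.35 mol
n/ν for E = 10.02/2 = 5.010
n/ν for A = 14.35/2 = 7.175
Smallest n/ν is E → limiting reagent.
A consumed = (2/2) × 10.02 = 10.02 mol
A remaining = 14.35 − 10.02 = 4.330 mol
mass = 4.330 × 71.70 = 310.5 g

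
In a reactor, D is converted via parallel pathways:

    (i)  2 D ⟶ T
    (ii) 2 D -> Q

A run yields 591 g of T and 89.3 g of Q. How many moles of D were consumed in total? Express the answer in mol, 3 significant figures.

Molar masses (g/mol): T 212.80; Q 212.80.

n(T) = 591 / 212.80 = 2.777 mol
n(Q) = 89.3 / 212.80 = 0.4196 mol
n(D) via (i) = (2/1)×2.777 = 5.554 mol
n(D) via (ii) = (2/1)×0.4196 = 0.8392 mol
total n(D) = 5.554 + 0.8392 = 6.393 mol

6.39 mol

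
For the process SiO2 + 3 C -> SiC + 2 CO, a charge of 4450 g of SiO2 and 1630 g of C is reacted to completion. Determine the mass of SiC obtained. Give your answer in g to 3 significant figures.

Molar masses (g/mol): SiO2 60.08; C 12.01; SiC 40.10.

1810 g

n(SiO2) = 4450 / 60.08 = 74.07 mol
n(C) = 1630 / 12.01 = 135.7 mol
n/ν for SiO2 = 74.07/1 = 74.07
n/ν for C = 135.7/3 = 45.23
Smallest n/ν is C → limiting reagent.
n(SiC) = (1/3) × 135.7 = 45.23 mol
mass = 45.23 × 40.10 = 1814 g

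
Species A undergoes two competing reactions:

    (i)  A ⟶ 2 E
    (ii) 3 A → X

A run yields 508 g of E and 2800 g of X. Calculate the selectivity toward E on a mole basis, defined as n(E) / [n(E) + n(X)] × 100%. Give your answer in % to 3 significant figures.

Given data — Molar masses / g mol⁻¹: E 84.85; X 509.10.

52.1 %

n(E) = 508 / 84.85 = 5.987 mol
n(X) = 2800 / 509.10 = 5.500 mol
selectivity = 5.987/(5.987+5.500) × 100 = 52.12 %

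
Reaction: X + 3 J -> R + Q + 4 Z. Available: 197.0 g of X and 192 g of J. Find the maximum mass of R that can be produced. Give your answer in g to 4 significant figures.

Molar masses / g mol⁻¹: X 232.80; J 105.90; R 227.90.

n(X) = 197.0 / 232.80 = 0.8462 mol
n(J) = 192.0 / 105.90 = 1.813 mol
n/ν for X = 0.8462/1 = 0.8462
n/ν for J = 1.813/3 = 0.6043
Smallest n/ν is J → limiting reagent.
n(R) = (1/3) × 1.813 = 0.6043 mol
mass = 0.6043 × 227.90 = 137.7 g

137.7 g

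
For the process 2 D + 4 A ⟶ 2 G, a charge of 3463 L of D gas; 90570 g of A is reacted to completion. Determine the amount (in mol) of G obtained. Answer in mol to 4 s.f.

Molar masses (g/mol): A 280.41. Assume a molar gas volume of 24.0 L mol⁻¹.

n(D) = 3463 / 24.0 = 144.3 mol
n(A) = 90570 / 280.41 = 323.0 mol
n/ν → D: 72.15, A: 80.75; D is limiting.
n(G) = (2/2) × 144.3 = 144.3 mol

144.3 mol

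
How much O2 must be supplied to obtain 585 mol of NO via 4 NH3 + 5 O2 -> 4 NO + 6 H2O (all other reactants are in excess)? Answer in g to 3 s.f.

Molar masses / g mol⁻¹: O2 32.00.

23400 g

n(NO) = 585.0 mol
n(O2) = (5/4) × 585.0 = 731.3 mol
mass = 731.3 × 32.00 = 23400 g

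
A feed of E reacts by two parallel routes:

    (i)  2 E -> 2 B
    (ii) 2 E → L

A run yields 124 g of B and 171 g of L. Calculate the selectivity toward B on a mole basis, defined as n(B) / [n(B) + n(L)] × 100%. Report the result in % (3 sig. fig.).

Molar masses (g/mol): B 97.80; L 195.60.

n(B) = 124 / 97.80 = 1.268 mol
n(L) = 171 / 195.60 = 0.8742 mol
selectivity = 1.268/(1.268+0.8742) × 100 = 59.19 %

59.2 %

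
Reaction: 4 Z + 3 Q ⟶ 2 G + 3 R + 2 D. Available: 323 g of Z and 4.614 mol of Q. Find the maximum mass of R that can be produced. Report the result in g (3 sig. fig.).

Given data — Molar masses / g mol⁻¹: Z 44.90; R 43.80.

n(Z) = 323.0 / 44.90 = 7.194 mol
n(Q) = 4.614 mol
n/ν for Z = 7.194/4 = 1.799
n/ν for Q = 4.614/3 = 1.538
Smallest n/ν is Q → limiting reagent.
n(R) = (3/3) × 4.614 = 4.614 mol
mass = 4.614 × 43.80 = 202.1 g

202 g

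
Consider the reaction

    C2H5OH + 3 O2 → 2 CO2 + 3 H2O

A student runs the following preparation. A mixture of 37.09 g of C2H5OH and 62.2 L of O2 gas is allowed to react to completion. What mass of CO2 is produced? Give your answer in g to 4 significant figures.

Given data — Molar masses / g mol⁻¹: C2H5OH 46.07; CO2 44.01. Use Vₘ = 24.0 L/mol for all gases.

n(C2H5OH) = 37.09 / 46.07 = 0.8051 mol
n(O2) = 62.20 / 24.0 = 2.592 mol
n/ν → C2H5OH: 0.8051, O2: 0.8640; C2H5OH is limiting.
n(CO2) = (2/1) × 0.8051 = 1.610 mol
mass = 1.610 × 44.01 = 70.86 g

70.86 g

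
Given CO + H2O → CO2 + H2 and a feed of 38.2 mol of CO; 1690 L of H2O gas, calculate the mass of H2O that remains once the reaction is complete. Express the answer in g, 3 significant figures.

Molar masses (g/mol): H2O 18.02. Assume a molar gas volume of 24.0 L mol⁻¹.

581 g

n(CO) = 38.20 mol
n(H2O) = 1690 / 24.0 = 70.42 mol
n/ν for CO = 38.20/1 = 38.20
n/ν for H2O = 70.42/1 = 70.42
Smallest n/ν is CO → limiting reagent.
H2O consumed = (1/1) × 38.20 = 38.20 mol
H2O remaining = 70.42 − 38.20 = 32.22 mol
mass = 32.22 × 18.02 = 580.6 g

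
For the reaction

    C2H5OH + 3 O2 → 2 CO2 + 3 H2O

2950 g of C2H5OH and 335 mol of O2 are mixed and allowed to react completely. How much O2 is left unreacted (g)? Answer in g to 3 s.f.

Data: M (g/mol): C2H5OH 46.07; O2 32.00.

4570 g

n(C2H5OH) = 2950 / 46.07 = 64.03 mol
n(O2) = 335.0 mol
n/ν → C2H5OH: 64.03, O2: 111.7; C2H5OH is limiting.
O2 consumed = (3/1) × 64.03 = 192.1 mol
O2 remaining = 335.0 − 192.1 = 142.9 mol
mass = 142.9 × 32.00 = 4573 g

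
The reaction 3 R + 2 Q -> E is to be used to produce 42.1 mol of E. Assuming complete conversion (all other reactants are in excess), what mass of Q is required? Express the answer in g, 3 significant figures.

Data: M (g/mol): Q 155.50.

n(E) = 42.10 mol
n(Q) = (2/1) × 42.10 = 84.20 mol
mass = 84.20 × 155.50 = 13090 g

13100 g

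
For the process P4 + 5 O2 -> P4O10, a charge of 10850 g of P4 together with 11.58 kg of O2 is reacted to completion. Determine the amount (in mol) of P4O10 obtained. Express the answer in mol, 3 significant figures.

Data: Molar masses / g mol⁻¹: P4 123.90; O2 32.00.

n(P4) = 10850 / 123.90 = 87.57 mol
n(O2) = 11.58×1000 / 32.00 = 361.9 mol
n/ν for P4 = 87.57/1 = 87.57
n/ν for O2 = 361.9/5 = 72.38
Smallest n/ν is O2 → limiting reagent.
n(P4O10) = (1/5) × 361.9 = 72.38 mol

72.4 mol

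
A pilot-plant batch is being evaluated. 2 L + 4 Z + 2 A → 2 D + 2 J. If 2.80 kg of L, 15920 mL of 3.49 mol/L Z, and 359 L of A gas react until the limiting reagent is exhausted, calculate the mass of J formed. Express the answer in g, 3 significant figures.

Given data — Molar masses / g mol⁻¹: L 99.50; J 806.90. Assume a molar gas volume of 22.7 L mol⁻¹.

12800 g

n(L) = 2.800×1000 / 99.50 = 28.14 mol
n(Z) = 3.49 × 15920/1000 = 55.56 mol
n(A) = 359.0 / 22.7 = 15.81 mol
n/ν → L: 14.07, Z: 13.89, A: 7.905; A is limiting.
n(J) = (2/2) × 15.81 = 15.81 mol
mass = 15.81 × 806.90 = 12760 g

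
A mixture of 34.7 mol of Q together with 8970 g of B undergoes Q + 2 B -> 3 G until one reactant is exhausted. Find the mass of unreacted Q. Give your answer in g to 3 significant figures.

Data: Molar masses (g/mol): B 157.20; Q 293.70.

1810 g

n(Q) = 34.70 mol
n(B) = 8970 / 157.20 = 57.06 mol
n/ν → Q: 34.70, B: 28.53; B is limiting.
Q consumed = (1/2) × 57.06 = 28.53 mol
Q remaining = 34.70 − 28.53 = 6.170 mol
mass = 6.170 × 293.70 = 1812 g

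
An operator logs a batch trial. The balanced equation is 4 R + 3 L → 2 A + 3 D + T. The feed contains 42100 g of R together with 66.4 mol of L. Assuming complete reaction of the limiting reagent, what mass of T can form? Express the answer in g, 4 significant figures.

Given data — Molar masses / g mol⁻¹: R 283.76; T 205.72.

4553 g

n(R) = 42100 / 283.76 = 148.4 mol
n(L) = 66.40 mol
n/ν for R = 148.4/4 = 37.10
n/ν for L = 66.40/3 = 22.13
Smallest n/ν is L → limiting reagent.
n(T) = (1/3) × 66.40 = 22.13 mol
mass = 22.13 × 205.72 = 4553 g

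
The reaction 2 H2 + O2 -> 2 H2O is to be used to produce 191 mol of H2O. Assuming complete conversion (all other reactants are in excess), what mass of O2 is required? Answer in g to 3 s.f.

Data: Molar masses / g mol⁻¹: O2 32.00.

n(H2O) = 191.0 mol
n(O2) = (1/2) × 191.0 = 95.50 mol
mass = 95.50 × 32.00 = 3056 g

3060 g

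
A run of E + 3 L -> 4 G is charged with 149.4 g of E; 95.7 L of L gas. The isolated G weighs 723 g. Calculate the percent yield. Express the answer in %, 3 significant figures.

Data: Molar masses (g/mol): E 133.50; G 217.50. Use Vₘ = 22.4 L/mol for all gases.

n(E) = 149.4 / 133.50 = 1.119 mol
n(L) = 95.70 / 22.4 = 4.272 mol
n/ν for E = 1.119/1 = 1.119
n/ν for L = 4.272/3 = 1.424
Smallest n/ν is E → limiting reagent.
theoretical n(G) = (4/1) × 1.119 = 4.476 mol → 973.5 g
% yield = 723 / 973.5 × 100 = 74.27 %

74.3 %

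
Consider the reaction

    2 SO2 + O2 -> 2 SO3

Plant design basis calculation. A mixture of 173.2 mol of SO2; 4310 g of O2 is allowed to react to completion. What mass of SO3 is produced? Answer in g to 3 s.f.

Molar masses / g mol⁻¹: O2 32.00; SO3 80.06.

n(SO2) = 173.2 mol
n(O2) = 4310 / 32.00 = 134.7 mol
n/ν for SO2 = 173.2/2 = 86.60
n/ν for O2 = 134.7/1 = 134.7
Smallest n/ν is SO2 → limiting reagent.
n(SO3) = (2/2) × 173.2 = 173.2 mol
mass = 173.2 × 80.06 = 13870 g

13900 g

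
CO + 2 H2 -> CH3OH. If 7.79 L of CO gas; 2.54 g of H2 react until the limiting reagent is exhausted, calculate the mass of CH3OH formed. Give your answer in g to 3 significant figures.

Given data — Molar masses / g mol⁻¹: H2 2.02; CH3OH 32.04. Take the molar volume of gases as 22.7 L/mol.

11.0 g

n(CO) = 7.790 / 22.7 = 0.3432 mol
n(H2) = 2.540 / 2.02 = 1.257 mol
n/ν → CO: 0.3432, H2: 0.6285; CO is limiting.
n(CH3OH) = (1/1) × 0.3432 = 0.3432 mol
mass = 0.3432 × 32.04 = 11.00 g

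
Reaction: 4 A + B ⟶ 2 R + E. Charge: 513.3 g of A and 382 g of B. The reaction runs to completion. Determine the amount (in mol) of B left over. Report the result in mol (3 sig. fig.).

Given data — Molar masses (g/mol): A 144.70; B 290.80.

n(A) = 513.3 / 144.70 = 3.547 mol
n(B) = 382.0 / 290.80 = 1.314 mol
n/ν for A = 3.547/4 = 0.8868
n/ν for B = 1.314/1 = 1.314
Smallest n/ν is A → limiting reagent.
B consumed = (1/4) × 3.547 = 0.8868 mol
B remaining = 1.314 − 0.8868 = 0.4272 mol

0.427 mol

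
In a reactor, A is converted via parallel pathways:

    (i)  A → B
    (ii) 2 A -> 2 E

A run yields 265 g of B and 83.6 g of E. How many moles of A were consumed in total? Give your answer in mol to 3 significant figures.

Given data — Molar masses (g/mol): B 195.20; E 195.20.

1.79 mol

n(B) = 265 / 195.20 = 1.358 mol
n(E) = 83.6 / 195.20 = 0.4283 mol
n(A) via (i) = (1/1)×1.358 = 1.358 mol
n(A) via (ii) = (2/2)×0.4283 = 0.4283 mol
total n(A) = 1.358 + 0.4283 = 1.786 mol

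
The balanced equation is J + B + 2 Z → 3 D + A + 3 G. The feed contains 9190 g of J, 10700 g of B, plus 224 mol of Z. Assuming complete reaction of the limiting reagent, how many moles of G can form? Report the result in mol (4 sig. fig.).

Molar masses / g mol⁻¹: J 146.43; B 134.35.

188.3 mol

n(J) = 9190 / 146.43 = 62.76 mol
n(B) = 10700 / 134.35 = 79.64 mol
n(Z) = 224.0 mol
n/ν → J: 62.76, B: 79.64, Z: 112.0; J is limiting.
n(G) = (3/1) × 62.76 = 188.3 mol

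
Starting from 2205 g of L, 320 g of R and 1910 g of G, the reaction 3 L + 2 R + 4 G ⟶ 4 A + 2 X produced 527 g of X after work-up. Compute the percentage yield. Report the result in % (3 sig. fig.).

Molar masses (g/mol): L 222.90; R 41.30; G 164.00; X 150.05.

n(L) = 2205 / 222.90 = 9.892 mol
n(R) = 320.0 / 41.30 = 7.748 mol
n(G) = 1910 / 164.00 = 11.65 mol
n/ν for L = 9.892/3 = 3.297
n/ν for R = 7.748/2 = 3.874
n/ν for G = 11.65/4 = 2.913
Smallest n/ν is G → limiting reagent.
theoretical n(X) = (2/4) × 11.65 = 5.825 mol → 874.0 g
% yield = 527 / 874.0 × 100 = 60.30 %

60.3 %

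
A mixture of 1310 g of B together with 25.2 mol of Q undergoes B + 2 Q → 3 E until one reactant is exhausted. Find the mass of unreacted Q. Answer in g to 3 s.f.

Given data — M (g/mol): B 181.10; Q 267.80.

2870 g

n(B) = 1310 / 181.10 = 7.234 mol
n(Q) = 25.20 mol
n/ν for B = 7.234/1 = 7.234
n/ν for Q = 25.20/2 = 12.60
Smallest n/ν is B → limiting reagent.
Q consumed = (2/1) × 7.234 = 14.47 mol
Q remaining = 25.20 − 14.47 = 10.73 mol
mass = 10.73 × 267.80 = 2873 g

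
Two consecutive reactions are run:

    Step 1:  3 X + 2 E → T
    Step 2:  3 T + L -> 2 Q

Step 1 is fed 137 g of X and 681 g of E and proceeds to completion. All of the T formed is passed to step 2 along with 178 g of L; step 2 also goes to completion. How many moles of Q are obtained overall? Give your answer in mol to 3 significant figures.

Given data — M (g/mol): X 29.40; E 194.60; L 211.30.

Step 1:
n(X) = 137.0 / 29.40 = 4.660 mol
n(E) = 681.0 / 194.60 = 3.499 mol
n/ν → X: 1.553, E: 1.750; X is limiting.
n(T) produced = (1/3) × 4.660 = 1.553 mol
Step 2:
n(T) available = 1.553 mol
n(L) = 178.0 / 211.30 = 0.8424 mol
n/ν → T: 0.5177, L: 0.8424; T is limiting.
n(Q) = (2/3) × 1.553 = 1.035 mol

1.04 mol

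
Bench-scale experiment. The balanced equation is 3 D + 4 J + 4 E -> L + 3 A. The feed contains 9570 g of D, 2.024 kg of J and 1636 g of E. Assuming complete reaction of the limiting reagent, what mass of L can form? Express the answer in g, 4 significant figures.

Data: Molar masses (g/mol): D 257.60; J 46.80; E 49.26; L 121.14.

1006 g

n(D) = 9570 / 257.60 = 37.15 mol
n(J) = 2.024×1000 / 46.80 = 43.25 mol
n(E) = 1636 / 49.26 = 33.21 mol
n/ν for D = 37.15/3 = 12.38
n/ν for J = 43.25/4 = 10.81
n/ν for E = 33.21/4 = 8.303
Smallest n/ν is E → limiting reagent.
n(L) = (1/4) × 33.21 = 8.303 mol
mass = 8.303 × 121.14 = 1006 g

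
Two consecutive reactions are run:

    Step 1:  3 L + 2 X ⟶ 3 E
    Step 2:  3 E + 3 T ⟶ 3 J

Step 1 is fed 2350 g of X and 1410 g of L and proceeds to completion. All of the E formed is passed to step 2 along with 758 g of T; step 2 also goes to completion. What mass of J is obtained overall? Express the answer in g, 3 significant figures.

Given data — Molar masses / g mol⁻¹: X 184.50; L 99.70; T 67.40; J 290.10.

3260 g

Step 1:
n(X) = 2350 / 184.50 = 12.74 mol
n(L) = 1410 / 99.70 = 14.14 mol
n/ν for X = 12.74/2 = 6.370
n/ν for L = 14.14/3 = 4.713
Smallest n/ν is L → limiting reagent.
n(E) produced = (3/3) × 14.14 = 14.14 mol
Step 2:
n(E) available = 14.14 mol
n(T) = 758.0 / 67.40 = 11.25 mol
n/ν for E = 14.14/3 = 4.713
n/ν for T = 11.25/3 = 3.750
Smallest n/ν is T → limiting reagent.
n(J) = (3/3) × 11.25 = 11.25 mol
mass = 11.25 × 290.10 = 3264 g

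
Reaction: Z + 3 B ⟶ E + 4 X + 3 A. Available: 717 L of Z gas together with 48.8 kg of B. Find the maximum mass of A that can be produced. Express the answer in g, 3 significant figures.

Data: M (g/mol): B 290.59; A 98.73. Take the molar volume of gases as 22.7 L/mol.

9360 g

n(Z) = 717.0 / 22.7 = 31.59 mol
n(B) = 48.80×1000 / 290.59 = 167.9 mol
n/ν for Z = 31.59/1 = 31.59
n/ν for B = 167.9/3 = 55.97
Smallest n/ν is Z → limiting reagent.
n(A) = (3/1) × 31.59 = 94.77 mol
mass = 94.77 × 98.73 = 9357 g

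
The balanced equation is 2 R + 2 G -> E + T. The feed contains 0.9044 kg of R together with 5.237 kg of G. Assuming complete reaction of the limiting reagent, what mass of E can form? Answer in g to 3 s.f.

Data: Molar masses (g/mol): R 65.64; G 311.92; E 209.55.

1440 g

n(R) = 0.9044×1000 / 65.64 = 13.78 mol
n(G) = 5.237×1000 / 311.92 = 16.79 mol
n/ν → R: 6.890, G: 8.395; R is limiting.
n(E) = (1/2) × 13.78 = 6.890 mol
mass = 6.890 × 209.55 = 1444 g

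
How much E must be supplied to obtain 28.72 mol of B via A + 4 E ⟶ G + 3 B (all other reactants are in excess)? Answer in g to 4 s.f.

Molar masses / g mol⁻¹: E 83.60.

n(B) = 28.72 mol
n(E) = (4/3) × 28.72 = 38.29 mol
mass = 38.29 × 83.60 = 3201 g

3201 g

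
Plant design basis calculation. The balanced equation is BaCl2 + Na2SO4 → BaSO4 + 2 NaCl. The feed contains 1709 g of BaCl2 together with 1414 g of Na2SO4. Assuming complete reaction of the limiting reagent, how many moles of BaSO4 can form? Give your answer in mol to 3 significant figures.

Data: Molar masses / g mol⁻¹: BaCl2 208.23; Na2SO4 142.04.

8.21 mol

n(BaCl2) = 1709 / 208.23 = 8.207 mol
n(Na2SO4) = 1414 / 142.04 = 9.955 mol
n/ν for BaCl2 = 8.207/1 = 8.207
n/ν for Na2SO4 = 9.955/1 = 9.955
Smallest n/ν is BaCl2 → limiting reagent.
n(BaSO4) = (1/1) × 8.207 = 8.207 mol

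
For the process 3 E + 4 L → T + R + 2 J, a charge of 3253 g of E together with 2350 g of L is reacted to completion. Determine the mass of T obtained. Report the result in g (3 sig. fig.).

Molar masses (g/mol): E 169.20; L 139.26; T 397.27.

1680 g

n(E) = 3253 / 169.20 = 19.23 mol
n(L) = 2350 / 139.26 = 16.87 mol
n/ν → E: 6.410, L: 4.218; L is limiting.
n(T) = (1/4) × 16.87 = 4.218 mol
mass = 4.218 × 397.27 = 1676 g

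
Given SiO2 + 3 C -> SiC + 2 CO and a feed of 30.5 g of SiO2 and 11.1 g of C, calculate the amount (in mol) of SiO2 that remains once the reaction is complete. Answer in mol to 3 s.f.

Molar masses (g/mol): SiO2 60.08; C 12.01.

n(SiO2) = 30.50 / 60.08 = 0.5077 mol
n(C) = 11.10 / 12.01 = 0.9242 mol
n/ν → SiO2: 0.5077, C: 0.3081; C is limiting.
SiO2 consumed = (1/3) × 0.9242 = 0.3081 mol
SiO2 remaining = 0.5077 − 0.3081 = 0.1996 mol

0.200 mol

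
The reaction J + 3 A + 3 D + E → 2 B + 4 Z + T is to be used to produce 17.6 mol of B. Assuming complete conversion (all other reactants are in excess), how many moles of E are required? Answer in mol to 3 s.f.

n(B) = 17.60 mol
n(E) = (1/2) × 17.60 = 8.800 mol

8.80 mol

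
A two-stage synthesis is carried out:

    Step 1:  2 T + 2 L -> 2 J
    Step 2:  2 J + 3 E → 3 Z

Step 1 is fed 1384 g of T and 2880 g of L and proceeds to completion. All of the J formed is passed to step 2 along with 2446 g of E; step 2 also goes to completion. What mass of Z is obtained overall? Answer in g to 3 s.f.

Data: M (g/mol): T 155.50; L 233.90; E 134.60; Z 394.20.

5260 g

Step 1:
n(T) = 1384 / 155.50 = 8.900 mol
n(L) = 2880 / 233.90 = 12.31 mol
n/ν for T = 8.900/2 = 4.450
n/ν for L = 12.31/2 = 6.155
Smallest n/ν is T → limiting reagent.
n(J) produced = (2/2) × 8.900 = 8.900 mol
Step 2:
n(J) available = 8.900 mol
n(E) = 2446 / 134.60 = 18.17 mol
n/ν for J = 8.900/2 = 4.450
n/ν for E = 18.17/3 = 6.057
Smallest n/ν is J → limiting reagent.
n(Z) = (3/2) × 8.900 = 13.35 mol
mass = 13.35 × 394.20 = 5263 g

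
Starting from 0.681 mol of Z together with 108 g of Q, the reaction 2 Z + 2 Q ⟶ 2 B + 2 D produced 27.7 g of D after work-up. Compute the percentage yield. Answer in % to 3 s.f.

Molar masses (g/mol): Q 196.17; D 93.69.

53.7 %

n(Z) = 0.6810 mol
n(Q) = 108.0 / 196.17 = 0.5505 mol
n/ν for Z = 0.6810/2 = 0.3405
n/ν for Q = 0.5505/2 = 0.2753
Smallest n/ν is Q → limiting reagent.
theoretical n(D) = (2/2) × 0.5505 = 0.5505 mol → 51.58 g
% yield = 27.7 / 51.58 × 100 = 53.70 %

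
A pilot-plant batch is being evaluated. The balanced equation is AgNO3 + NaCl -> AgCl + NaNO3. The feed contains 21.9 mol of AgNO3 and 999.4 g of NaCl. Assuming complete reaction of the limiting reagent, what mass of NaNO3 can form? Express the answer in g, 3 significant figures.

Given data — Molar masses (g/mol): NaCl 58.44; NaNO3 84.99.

1450 g

n(AgNO3) = 21.90 mol
n(NaCl) = 999.4 / 58.44 = 17.10 mol
n/ν for AgNO3 = 21.90/1 = 21.90
n/ν for NaCl = 17.10/1 = 17.10
Smallest n/ν is NaCl → limiting reagent.
n(NaNO3) = (1/1) × 17.10 = 17.10 mol
mass = 17.10 × 84.99 = 1453 g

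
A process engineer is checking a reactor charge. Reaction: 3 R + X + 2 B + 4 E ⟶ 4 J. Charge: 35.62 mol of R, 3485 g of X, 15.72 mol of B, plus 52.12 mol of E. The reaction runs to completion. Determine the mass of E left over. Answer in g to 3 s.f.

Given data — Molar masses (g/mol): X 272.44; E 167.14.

n(R) = 35.62 mol
n(X) = 3485 / 272.44 = 12.79 mol
n(B) = 15.72 mol
n(E) = 52.12 mol
n/ν → R: 11.87, X: 12.79, B: 7.860, E: 13.03; B is limiting.
E consumed = (4/2) × 15.72 = 31.44 mol
E remaining = 52.12 − 31.44 = 20.68 mol
mass = 20.68 × 167.14 = 3456 g

3460 g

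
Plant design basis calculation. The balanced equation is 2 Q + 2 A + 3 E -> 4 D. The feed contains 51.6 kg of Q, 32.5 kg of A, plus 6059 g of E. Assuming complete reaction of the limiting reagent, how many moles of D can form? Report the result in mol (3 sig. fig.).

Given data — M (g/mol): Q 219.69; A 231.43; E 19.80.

281 mol

n(Q) = 51.60×1000 / 219.69 = 234.9 mol
n(A) = 32.50×1000 / 231.43 = 140.4 mol
n(E) = 6059 / 19.80 = 306.0 mol
n/ν for Q = 234.9/2 = 117.5
n/ν for A = 140.4/2 = 70.20
n/ν for E = 306.0/3 = 102.0
Smallest n/ν is A → limiting reagent.
n(D) = (4/2) × 140.4 = 280.8 mol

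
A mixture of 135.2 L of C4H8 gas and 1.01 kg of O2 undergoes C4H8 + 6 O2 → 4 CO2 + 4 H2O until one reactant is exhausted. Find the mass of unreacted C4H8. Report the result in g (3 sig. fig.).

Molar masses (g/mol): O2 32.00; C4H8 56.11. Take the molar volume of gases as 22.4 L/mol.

n(C4H8) = 135.2 / 22.4 = 6.036 mol
n(O2) = 1.010×1000 / 32.00 = 31.56 mol
n/ν for C4H8 = 6.036/1 = 6.036
n/ν for O2 = 31.56/6 = 5.260
Smallest n/ν is O2 → limiting reagent.
C4H8 consumed = (1/6) × 31.56 = 5.260 mol
C4H8 remaining = 6.036 − 5.260 = 0.7760 mol
mass = 0.7760 × 56.11 = 43.54 g

43.5 g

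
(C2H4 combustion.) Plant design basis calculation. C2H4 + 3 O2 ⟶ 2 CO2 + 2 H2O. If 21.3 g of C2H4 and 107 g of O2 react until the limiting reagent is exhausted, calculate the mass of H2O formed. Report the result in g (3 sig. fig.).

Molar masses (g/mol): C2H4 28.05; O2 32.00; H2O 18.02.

n(C2H4) = 21.30 / 28.05 = 0.7594 mol
n(O2) = 107.0 / 32.00 = 3.344 mol
n/ν for C2H4 = 0.7594/1 = 0.7594
n/ν for O2 = 3.344/3 = 1.115
Smallest n/ν is C2H4 → limiting reagent.
n(H2O) = (2/1) × 0.7594 = 1.519 mol
mass = 1.519 × 18.02 = 27.37 g

27.4 g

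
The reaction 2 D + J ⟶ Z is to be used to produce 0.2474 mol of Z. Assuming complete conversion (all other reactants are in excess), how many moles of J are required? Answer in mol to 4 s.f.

0.2474 mol

n(Z) = 0.2474 mol
n(J) = (1/1) × 0.2474 = 0.2474 mol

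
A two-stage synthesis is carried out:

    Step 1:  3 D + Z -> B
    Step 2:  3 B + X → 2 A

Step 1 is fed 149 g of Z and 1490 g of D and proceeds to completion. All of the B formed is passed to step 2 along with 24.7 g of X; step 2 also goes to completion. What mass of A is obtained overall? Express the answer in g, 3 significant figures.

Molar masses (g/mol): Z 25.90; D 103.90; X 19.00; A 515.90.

Step 1:
n(Z) = 149.0 / 25.90 = 5.753 mol
n(D) = 1490 / 103.90 = 14.34 mol
n/ν for Z = 5.753/1 = 5.753
n/ν for D = 14.34/3 = 4.780
Smallest n/ν is D → limiting reagent.
n(B) produced = (1/3) × 14.34 = 4.780 mol
Step 2:
n(B) available = 4.780 mol
n(X) = 24.70 / 19.00 = 1.300 mol
n/ν for B = 4.780/3 = 1.593
n/ν for X = 1.300/1 = 1.300
Smallest n/ν is X → limiting reagent.
n(A) = (2/1) × 1.300 = 2.600 mol
mass = 2.600 × 515.90 = 1341 g

1340 g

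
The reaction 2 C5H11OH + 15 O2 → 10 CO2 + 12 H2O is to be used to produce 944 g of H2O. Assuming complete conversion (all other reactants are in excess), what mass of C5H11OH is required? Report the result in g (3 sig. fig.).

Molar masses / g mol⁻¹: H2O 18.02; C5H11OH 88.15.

n(H2O) = 944 / 18.02 = 52.39 mol
n(C5H11OH) = (2/12) × 52.39 = 8.732 mol
mass = 8.732 × 88.15 = 769.7 g

770 g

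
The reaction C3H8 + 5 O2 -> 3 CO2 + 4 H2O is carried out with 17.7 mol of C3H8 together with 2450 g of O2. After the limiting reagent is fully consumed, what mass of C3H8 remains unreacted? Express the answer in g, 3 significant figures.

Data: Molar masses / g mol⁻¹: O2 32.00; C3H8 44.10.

105 g

n(C3H8) = 17.70 mol
n(O2) = 2450 / 32.00 = 76.56 mol
n/ν for C3H8 = 17.70/1 = 17.70
n/ν for O2 = 76.56/5 = 15.31
Smallest n/ν is O2 → limiting reagent.
C3H8 consumed = (1/5) × 76.56 = 15.31 mol
C3H8 remaining = 17.70 − 15.31 = 2.390 mol
mass = 2.390 × 44.10 = 105.4 g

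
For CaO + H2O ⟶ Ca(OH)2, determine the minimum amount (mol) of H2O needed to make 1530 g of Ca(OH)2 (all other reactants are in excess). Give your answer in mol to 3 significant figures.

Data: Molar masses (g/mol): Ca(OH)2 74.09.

20.7 mol

n(Ca(OH)2) = 1530 / 74.09 = 20.65 mol
n(H2O) = (1/1) × 20.65 = 20.65 mol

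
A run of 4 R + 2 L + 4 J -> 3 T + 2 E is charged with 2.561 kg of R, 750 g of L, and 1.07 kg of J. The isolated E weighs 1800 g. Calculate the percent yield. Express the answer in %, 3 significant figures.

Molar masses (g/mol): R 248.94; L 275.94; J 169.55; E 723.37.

n(R) = 2.561×1000 / 248.94 = 10.29 mol
n(L) = 750.0 / 275.94 = 2.718 mol
n(J) = 1.070×1000 / 169.55 = 6.311 mol
n/ν → R: 2.573, L: 1.359, J: 1.578; L is limiting.
theoretical n(E) = (2/2) × 2.718 = 2.718 mol → 1966 g
% yield = 1800 / 1966 × 100 = 91.56 %

91.6 %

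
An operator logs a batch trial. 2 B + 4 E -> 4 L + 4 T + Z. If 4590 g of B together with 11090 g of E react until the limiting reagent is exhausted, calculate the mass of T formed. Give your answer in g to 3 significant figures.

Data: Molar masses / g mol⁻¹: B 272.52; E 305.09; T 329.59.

11100 g

n(B) = 4590 / 272.52 = 16.84 mol
n(E) = 11090 / 305.09 = 36.35 mol
n/ν → B: 8.420, E: 9.088; B is limiting.
n(T) = (4/2) × 16.84 = 33.68 mol
mass = 33.68 × 329.59 = 11100 g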